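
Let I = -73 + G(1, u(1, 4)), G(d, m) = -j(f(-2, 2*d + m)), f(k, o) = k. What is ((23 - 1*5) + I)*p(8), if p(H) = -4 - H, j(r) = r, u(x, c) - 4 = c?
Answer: 636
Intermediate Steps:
u(x, c) = 4 + c
G(d, m) = 2 (G(d, m) = -1*(-2) = 2)
I = -71 (I = -73 + 2 = -71)
((23 - 1*5) + I)*p(8) = ((23 - 1*5) - 71)*(-4 - 1*8) = ((23 - 5) - 71)*(-4 - 8) = (18 - 71)*(-12) = -53*(-12) = 636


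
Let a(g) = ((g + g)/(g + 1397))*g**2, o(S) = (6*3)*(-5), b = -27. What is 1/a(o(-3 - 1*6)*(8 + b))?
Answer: 3107/10000422000 ≈ 3.1069e-7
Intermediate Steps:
o(S) = -90 (o(S) = 18*(-5) = -90)
a(g) = 2*g**3/(1397 + g) (a(g) = ((2*g)/(1397 + g))*g**2 = (2*g/(1397 + g))*g**2 = 2*g**3/(1397 + g))
1/a(o(-3 - 1*6)*(8 + b)) = 1/(2*(-90*(8 - 27))**3/(1397 - 90*(8 - 27))) = 1/(2*(-90*(-19))**3/(1397 - 90*(-19))) = 1/(2*1710**3/(1397 + 1710)) = 1/(2*5000211000/3107) = 1/(2*5000211000*(1/3107)) = 1/(10000422000/3107) = 3107/10000422000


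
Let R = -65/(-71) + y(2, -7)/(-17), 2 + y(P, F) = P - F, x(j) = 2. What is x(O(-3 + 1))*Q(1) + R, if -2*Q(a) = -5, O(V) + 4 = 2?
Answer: 6643/1207 ≈ 5.5037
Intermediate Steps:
O(V) = -2 (O(V) = -4 + 2 = -2)
y(P, F) = -2 + P - F (y(P, F) = -2 + (P - F) = -2 + P - F)
Q(a) = 5/2 (Q(a) = -1/2*(-5) = 5/2)
R = 608/1207 (R = -65/(-71) + (-2 + 2 - 1*(-7))/(-17) = -65*(-1/71) + (-2 + 2 + 7)*(-1/17) = 65/71 + 7*(-1/17) = 65/71 - 7/17 = 608/1207 ≈ 0.50373)
x(O(-3 + 1))*Q(1) + R = 2*(5/2) + 608/1207 = 5 + 608/1207 = 6643/1207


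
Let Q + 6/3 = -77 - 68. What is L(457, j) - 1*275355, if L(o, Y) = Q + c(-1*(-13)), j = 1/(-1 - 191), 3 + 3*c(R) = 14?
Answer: -826495/3 ≈ -2.7550e+5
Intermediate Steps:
Q = -147 (Q = -2 + (-77 - 68) = -2 - 145 = -147)
c(R) = 11/3 (c(R) = -1 + (⅓)*14 = -1 + 14/3 = 11/3)
j = -1/192 (j = 1/(-192) = -1/192 ≈ -0.0052083)
L(o, Y) = -430/3 (L(o, Y) = -147 + 11/3 = -430/3)
L(457, j) - 1*275355 = -430/3 - 1*275355 = -430/3 - 275355 = -826495/3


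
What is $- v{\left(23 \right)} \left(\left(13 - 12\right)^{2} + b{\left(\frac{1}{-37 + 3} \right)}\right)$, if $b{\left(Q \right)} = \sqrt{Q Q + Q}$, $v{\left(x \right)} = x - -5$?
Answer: $-28 - \frac{14 i \sqrt{33}}{17} \approx -28.0 - 4.7308 i$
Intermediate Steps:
$v{\left(x \right)} = 5 + x$ ($v{\left(x \right)} = x + 5 = 5 + x$)
$b{\left(Q \right)} = \sqrt{Q + Q^{2}}$ ($b{\left(Q \right)} = \sqrt{Q^{2} + Q} = \sqrt{Q + Q^{2}}$)
$- v{\left(23 \right)} \left(\left(13 - 12\right)^{2} + b{\left(\frac{1}{-37 + 3} \right)}\right) = - (5 + 23) \left(\left(13 - 12\right)^{2} + \sqrt{\frac{1 + \frac{1}{-37 + 3}}{-37 + 3}}\right) = \left(-1\right) 28 \left(1^{2} + \sqrt{\frac{1 + \frac{1}{-34}}{-34}}\right) = - 28 \left(1 + \sqrt{- \frac{1 - \frac{1}{34}}{34}}\right) = - 28 \left(1 + \sqrt{\left(- \frac{1}{34}\right) \frac{33}{34}}\right) = - 28 \left(1 + \sqrt{- \frac{33}{1156}}\right) = - 28 \left(1 + \frac{i \sqrt{33}}{34}\right) = -28 - \frac{14 i \sqrt{33}}{17}$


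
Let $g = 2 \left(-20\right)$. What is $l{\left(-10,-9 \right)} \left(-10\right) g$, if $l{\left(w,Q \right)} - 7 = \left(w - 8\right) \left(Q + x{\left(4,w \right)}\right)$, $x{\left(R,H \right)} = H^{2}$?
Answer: $-652400$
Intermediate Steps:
$l{\left(w,Q \right)} = 7 + \left(-8 + w\right) \left(Q + w^{2}\right)$ ($l{\left(w,Q \right)} = 7 + \left(w - 8\right) \left(Q + w^{2}\right) = 7 + \left(-8 + w\right) \left(Q + w^{2}\right)$)
$g = -40$
$l{\left(-10,-9 \right)} \left(-10\right) g = \left(7 + \left(-10\right)^{3} - -72 - 8 \left(-10\right)^{2} - -90\right) \left(-10\right) \left(-40\right) = \left(7 - 1000 + 72 - 800 + 90\right) \left(-10\right) \left(-40\right) = \left(-1631\right) \left(-10\right) \left(-40\right) = 16310 \left(-40\right) = -652400$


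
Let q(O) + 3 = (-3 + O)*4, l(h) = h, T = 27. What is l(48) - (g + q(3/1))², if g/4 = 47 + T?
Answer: -85801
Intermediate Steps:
g = 296 (g = 4*(47 + 27) = 4*74 = 296)
q(O) = -15 + 4*O (q(O) = -3 + (-3 + O)*4 = -3 + (-12 + 4*O) = -15 + 4*O)
l(48) - (g + q(3/1))² = 48 - (296 + (-15 + 4*(3/1)))² = 48 - (296 + (-15 + 4*(3*1)))² = 48 - (296 + (-15 + 4*3))² = 48 - (296 + (-15 + 12))² = 48 - (296 - 3)² = 48 - 1*293² = 48 - 1*85849 = 48 - 85849 = -85801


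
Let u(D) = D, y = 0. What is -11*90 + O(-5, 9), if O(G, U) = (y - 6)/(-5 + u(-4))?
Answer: -2968/3 ≈ -989.33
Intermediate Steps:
O(G, U) = ⅔ (O(G, U) = (0 - 6)/(-5 - 4) = -6/(-9) = -6*(-⅑) = ⅔)
-11*90 + O(-5, 9) = -11*90 + ⅔ = -990 + ⅔ = -2968/3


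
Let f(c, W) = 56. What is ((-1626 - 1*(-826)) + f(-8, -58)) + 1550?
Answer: 806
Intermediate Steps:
((-1626 - 1*(-826)) + f(-8, -58)) + 1550 = ((-1626 - 1*(-826)) + 56) + 1550 = ((-1626 + 826) + 56) + 1550 = (-800 + 56) + 1550 = -744 + 1550 = 806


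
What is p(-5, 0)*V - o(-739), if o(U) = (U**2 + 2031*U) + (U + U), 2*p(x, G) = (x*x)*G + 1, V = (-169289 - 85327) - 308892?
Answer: 674512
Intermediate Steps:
V = -563508 (V = -254616 - 308892 = -563508)
p(x, G) = 1/2 + G*x**2/2 (p(x, G) = ((x*x)*G + 1)/2 = (x**2*G + 1)/2 = (G*x**2 + 1)/2 = (1 + G*x**2)/2 = 1/2 + G*x**2/2)
o(U) = U**2 + 2033*U (o(U) = (U**2 + 2031*U) + 2*U = U**2 + 2033*U)
p(-5, 0)*V - o(-739) = (1/2 + (1/2)*0*(-5)**2)*(-563508) - (-739)*(2033 - 739) = (1/2 + (1/2)*0*25)*(-563508) - (-739)*1294 = (1/2 + 0)*(-563508) - 1*(-956266) = (1/2)*(-563508) + 956266 = -281754 + 956266 = 674512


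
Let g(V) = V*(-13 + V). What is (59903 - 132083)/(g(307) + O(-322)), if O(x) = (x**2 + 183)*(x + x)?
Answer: 7218/6680009 ≈ 0.0010805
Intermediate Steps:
O(x) = 2*x*(183 + x**2) (O(x) = (183 + x**2)*(2*x) = 2*x*(183 + x**2))
(59903 - 132083)/(g(307) + O(-322)) = (59903 - 132083)/(307*(-13 + 307) + 2*(-322)*(183 + (-322)**2)) = -72180/(307*294 + 2*(-322)*(183 + 103684)) = -72180/(90258 + 2*(-322)*103867) = -72180/(90258 - 66890348) = -72180/(-66800090) = -72180*(-1/66800090) = 7218/6680009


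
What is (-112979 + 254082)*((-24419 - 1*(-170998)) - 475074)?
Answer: -46351629985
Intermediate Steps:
(-112979 + 254082)*((-24419 - 1*(-170998)) - 475074) = 141103*((-24419 + 170998) - 475074) = 141103*(146579 - 475074) = 141103*(-328495) = -46351629985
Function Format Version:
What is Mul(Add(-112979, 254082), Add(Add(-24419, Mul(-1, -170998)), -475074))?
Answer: -46351629985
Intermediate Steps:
Mul(Add(-112979, 254082), Add(Add(-24419, Mul(-1, -170998)), -475074)) = Mul(141103, Add(Add(-24419, 170998), -475074)) = Mul(141103, Add(146579, -475074)) = Mul(141103, -328495) = -46351629985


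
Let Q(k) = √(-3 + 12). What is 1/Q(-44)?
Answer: ⅓ ≈ 0.33333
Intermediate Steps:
Q(k) = 3 (Q(k) = √9 = 3)
1/Q(-44) = 1/3 = ⅓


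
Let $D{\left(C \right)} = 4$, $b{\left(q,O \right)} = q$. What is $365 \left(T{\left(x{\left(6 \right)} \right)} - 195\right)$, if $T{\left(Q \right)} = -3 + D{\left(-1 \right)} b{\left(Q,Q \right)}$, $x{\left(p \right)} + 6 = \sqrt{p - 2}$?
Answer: $-78110$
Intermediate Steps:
$x{\left(p \right)} = -6 + \sqrt{-2 + p}$ ($x{\left(p \right)} = -6 + \sqrt{p - 2} = -6 + \sqrt{-2 + p}$)
$T{\left(Q \right)} = -3 + 4 Q$
$365 \left(T{\left(x{\left(6 \right)} \right)} - 195\right) = 365 \left(\left(-3 + 4 \left(-6 + \sqrt{-2 + 6}\right)\right) - 195\right) = 365 \left(\left(-3 + 4 \left(-6 + \sqrt{4}\right)\right) - 195\right) = 365 \left(\left(-3 + 4 \left(-6 + 2\right)\right) - 195\right) = 365 \left(\left(-3 + 4 \left(-4\right)\right) - 195\right) = 365 \left(\left(-3 - 16\right) - 195\right) = 365 \left(-19 - 195\right) = 365 \left(-214\right) = -78110$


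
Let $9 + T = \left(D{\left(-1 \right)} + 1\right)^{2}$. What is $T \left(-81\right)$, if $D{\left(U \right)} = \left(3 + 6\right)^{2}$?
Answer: $-543915$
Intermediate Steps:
$D{\left(U \right)} = 81$ ($D{\left(U \right)} = 9^{2} = 81$)
$T = 6715$ ($T = -9 + \left(81 + 1\right)^{2} = -9 + 82^{2} = -9 + 6724 = 6715$)
$T \left(-81\right) = 6715 \left(-81\right) = -543915$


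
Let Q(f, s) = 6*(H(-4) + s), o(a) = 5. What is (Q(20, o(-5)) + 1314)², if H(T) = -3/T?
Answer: 7273809/4 ≈ 1.8185e+6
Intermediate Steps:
Q(f, s) = 9/2 + 6*s (Q(f, s) = 6*(-3/(-4) + s) = 6*(-3*(-¼) + s) = 6*(¾ + s) = 9/2 + 6*s)
(Q(20, o(-5)) + 1314)² = ((9/2 + 6*5) + 1314)² = ((9/2 + 30) + 1314)² = (69/2 + 1314)² = (2697/2)² = 7273809/4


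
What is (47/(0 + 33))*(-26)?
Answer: -1222/33 ≈ -37.030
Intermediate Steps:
(47/(0 + 33))*(-26) = (47/33)*(-26) = -1222/33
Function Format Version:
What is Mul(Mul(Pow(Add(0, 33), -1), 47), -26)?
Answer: Rational(-1222, 33) ≈ -37.030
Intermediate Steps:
Mul(Mul(Pow(Add(0, 33), -1), 47), -26) = Mul(Mul(Pow(33, -1), 47), -26) = Mul(Mul(Rational(1, 33), 47), -26) = Mul(Rational(47, 33), -26) = Rational(-1222, 33)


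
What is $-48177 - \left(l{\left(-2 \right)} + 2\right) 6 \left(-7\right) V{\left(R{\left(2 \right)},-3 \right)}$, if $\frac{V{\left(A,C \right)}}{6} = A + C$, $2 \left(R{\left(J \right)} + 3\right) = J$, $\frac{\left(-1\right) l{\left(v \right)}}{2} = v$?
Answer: $-55737$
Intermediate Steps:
$l{\left(v \right)} = - 2 v$
$R{\left(J \right)} = -3 + \frac{J}{2}$
$V{\left(A,C \right)} = 6 A + 6 C$ ($V{\left(A,C \right)} = 6 \left(A + C\right) = 6 A + 6 C$)
$-48177 - \left(l{\left(-2 \right)} + 2\right) 6 \left(-7\right) V{\left(R{\left(2 \right)},-3 \right)} = -48177 - \left(\left(-2\right) \left(-2\right) + 2\right) 6 \left(-7\right) \left(6 \left(-3 + \frac{1}{2} \cdot 2\right) + 6 \left(-3\right)\right) = -48177 - \left(4 + 2\right) 6 \left(-7\right) \left(6 \left(-3 + 1\right) - 18\right) = -48177 - 6 \cdot 6 \left(-7\right) \left(6 \left(-2\right) - 18\right) = -48177 - 36 \left(-7\right) \left(-12 - 18\right) = -48177 - \left(-252\right) \left(-30\right) = -48177 - 7560 = -55737$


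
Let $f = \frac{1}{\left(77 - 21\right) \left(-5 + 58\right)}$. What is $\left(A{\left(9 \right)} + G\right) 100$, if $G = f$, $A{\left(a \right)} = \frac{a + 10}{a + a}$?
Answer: $\frac{705125}{6678} \approx 105.59$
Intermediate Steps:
$A{\left(a \right)} = \frac{10 + a}{2 a}$
$f = \frac{1}{2968}$ ($f = \frac{1}{56 \cdot 53} = \frac{1}{2968} \approx 0.00033693$)
$G = \frac{1}{2968} \approx 0.00033693$
$\left(A{\left(9 \right)} + G\right) 100 = \left(\frac{10 + 9}{2 \cdot 9} + \frac{1}{2968}\right) 100 = \left(\frac{1}{2} \cdot \frac{1}{9} \cdot 19 + \frac{1}{2968}\right) 100 = \left(\frac{19}{18} + \frac{1}{2968}\right) 100 = \frac{28205}{26712} \cdot 100 = \frac{705125}{6678}$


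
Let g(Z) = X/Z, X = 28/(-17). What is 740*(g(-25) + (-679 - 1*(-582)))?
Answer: -6097156/85 ≈ -71731.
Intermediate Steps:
X = -28/17 (X = 28*(-1/17) = -28/17 ≈ -1.6471)
g(Z) = -28/(17*Z)
740*(g(-25) + (-679 - 1*(-582))) = 740*(-28/17/(-25) + (-679 - 1*(-582))) = 740*(-28/17*(-1/25) + (-679 + 582)) = 740*(28/425 - 97) = 740*(-41197/425) = -6097156/85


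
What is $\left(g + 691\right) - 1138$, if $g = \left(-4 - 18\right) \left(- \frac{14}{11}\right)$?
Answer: $-419$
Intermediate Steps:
$g = 28$ ($g = - 22 \left(\left(-14\right) \frac{1}{11}\right) = \left(-22\right) \left(- \frac{14}{11}\right) = 28$)
$\left(g + 691\right) - 1138 = \left(28 + 691\right) - 1138 = 719 - 1138 = -419$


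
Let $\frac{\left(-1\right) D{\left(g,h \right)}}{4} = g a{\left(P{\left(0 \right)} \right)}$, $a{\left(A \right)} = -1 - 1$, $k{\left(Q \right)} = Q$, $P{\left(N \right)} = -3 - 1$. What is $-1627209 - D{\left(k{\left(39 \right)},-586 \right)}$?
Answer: $-1627521$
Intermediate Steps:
$P{\left(N \right)} = -4$
$a{\left(A \right)} = -2$ ($a{\left(A \right)} = -1 - 1 = -2$)
$D{\left(g,h \right)} = 8 g$ ($D{\left(g,h \right)} = - 4 g \left(-2\right) = - 4 \left(- 2 g\right) = 8 g$)
$-1627209 - D{\left(k{\left(39 \right)},-586 \right)} = -1627209 - 8 \cdot 39 = -1627209 - 312 = -1627521$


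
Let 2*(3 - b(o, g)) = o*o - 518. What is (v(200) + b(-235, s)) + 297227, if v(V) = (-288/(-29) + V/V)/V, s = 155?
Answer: 1565284017/5800 ≈ 2.6988e+5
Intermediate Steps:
b(o, g) = 262 - o**2/2 (b(o, g) = 3 - (o*o - 518)/2 = 3 - (o**2 - 518)/2 = 3 - (-518 + o**2)/2 = 3 + (259 - o**2/2) = 262 - o**2/2)
v(V) = 317/(29*V) (v(V) = (-288*(-1/29) + 1)/V = (288/29 + 1)/V = 317/(29*V))
(v(200) + b(-235, s)) + 297227 = ((317/29)/200 + (262 - 1/2*(-235)**2)) + 297227 = ((317/29)*(1/200) + (262 - 1/2*55225)) + 297227 = (317/5800 + (262 - 55225/2)) + 297227 = (317/5800 - 54701/2) + 297227 = -158632583/5800 + 297227 = 1565284017/5800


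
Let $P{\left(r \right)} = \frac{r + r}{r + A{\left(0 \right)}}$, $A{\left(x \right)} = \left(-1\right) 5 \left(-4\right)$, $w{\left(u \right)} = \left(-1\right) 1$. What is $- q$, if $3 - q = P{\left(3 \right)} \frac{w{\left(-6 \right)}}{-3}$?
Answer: $- \frac{67}{23} \approx -2.913$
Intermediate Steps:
$w{\left(u \right)} = -1$
$A{\left(x \right)} = 20$ ($A{\left(x \right)} = \left(-5\right) \left(-4\right) = 20$)
$P{\left(r \right)} = \frac{2 r}{20 + r}$ ($P{\left(r \right)} = \frac{r + r}{r + 20} = \frac{2 r}{20 + r}$)
$q = \frac{67}{23}$ ($q = 3 - 2 \cdot 3 \frac{1}{20 + 3} \left(- \frac{1}{-3}\right) = 3 - 2 \cdot 3 \cdot \frac{1}{23} \left(\left(-1\right) \left(- \frac{1}{3}\right)\right) = 3 - 2 \cdot 3 \cdot \frac{1}{23} \cdot \frac{1}{3} = 3 - \frac{6}{23} \cdot \frac{1}{3} = 3 - \frac{2}{23} = \frac{67}{23} \approx 2.913$)
$- q = \left(-1\right) \frac{67}{23} = - \frac{67}{23}$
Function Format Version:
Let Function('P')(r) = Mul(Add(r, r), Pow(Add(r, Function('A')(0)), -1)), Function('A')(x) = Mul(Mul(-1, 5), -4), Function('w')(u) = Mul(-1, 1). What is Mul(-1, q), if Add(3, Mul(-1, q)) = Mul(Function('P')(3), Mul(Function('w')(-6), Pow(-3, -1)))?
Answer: Rational(-67, 23) ≈ -2.9130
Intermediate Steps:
Function('w')(u) = -1
Function('A')(x) = 20 (Function('A')(x) = Mul(-5, -4) = 20)
Function('P')(r) = Mul(2, r, Pow(Add(20, r), -1)) (Function('P')(r) = Mul(Add(r, r), Pow(Add(r, 20), -1)) = Mul(Mul(2, r), Pow(Add(20, r), -1)) = Mul(2, r, Pow(Add(20, r), -1)))
q = Rational(67, 23) (q = Add(3, Mul(-1, Mul(Mul(2, 3, Pow(Add(20, 3), -1)), Mul(-1, Pow(-3, -1))))) = Add(3, Mul(-1, Mul(Mul(2, 3, Pow(23, -1)), Mul(-1, Rational(-1, 3))))) = Add(3, Mul(-1, Mul(Mul(2, 3, Rational(1, 23)), Rational(1, 3)))) = Add(3, Mul(-1, Mul(Rational(6, 23), Rational(1, 3)))) = Add(3, Mul(-1, Rational(2, 23))) = Add(3, Rational(-2, 23)) = Rational(67, 23) ≈ 2.9130)
Mul(-1, q) = Mul(-1, Rational(67, 23)) = Rational(-67, 23)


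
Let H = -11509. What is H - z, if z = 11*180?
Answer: -13489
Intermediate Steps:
z = 1980
H - z = -11509 - 1*1980 = -11509 - 1980 = -13489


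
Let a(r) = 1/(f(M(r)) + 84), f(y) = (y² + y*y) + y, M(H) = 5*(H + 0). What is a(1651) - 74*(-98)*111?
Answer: 109716386790109/136298389 ≈ 8.0497e+5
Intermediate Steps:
M(H) = 5*H
f(y) = y + 2*y² (f(y) = (y² + y²) + y = 2*y² + y = y + 2*y²)
a(r) = 1/(84 + 5*r*(1 + 10*r)) (a(r) = 1/((5*r)*(1 + 2*(5*r)) + 84) = 1/((5*r)*(1 + 10*r) + 84) = 1/(5*r*(1 + 10*r) + 84) = 1/(84 + 5*r*(1 + 10*r)))
a(1651) - 74*(-98)*111 = 1/(84 + 5*1651*(1 + 10*1651)) - 74*(-98)*111 = 1/(84 + 5*1651*(1 + 16510)) + 7252*111 = 1/(84 + 5*1651*16511) + 804972 = 1/(84 + 136298305) + 804972 = 1/136298389 + 804972 = 109716386790109/136298389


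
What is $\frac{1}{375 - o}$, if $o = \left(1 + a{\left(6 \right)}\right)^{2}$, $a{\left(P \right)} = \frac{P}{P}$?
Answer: $\frac{1}{371} \approx 0.0026954$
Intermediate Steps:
$a{\left(P \right)} = 1$
$o = 4$ ($o = \left(1 + 1\right)^{2} = 2^{2} = 4$)
$\frac{1}{375 - o} = \frac{1}{375 - 4} = \frac{1}{371}$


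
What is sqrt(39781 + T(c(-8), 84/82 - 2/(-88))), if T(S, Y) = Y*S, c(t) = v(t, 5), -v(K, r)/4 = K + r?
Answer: sqrt(8094050998)/451 ≈ 199.48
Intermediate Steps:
v(K, r) = -4*K - 4*r (v(K, r) = -4*(K + r) = -4*K - 4*r)
c(t) = -20 - 4*t (c(t) = -4*t - 4*5 = -4*t - 20 = -20 - 4*t)
T(S, Y) = S*Y
sqrt(39781 + T(c(-8), 84/82 - 2/(-88))) = sqrt(39781 + (-20 - 4*(-8))*(84/82 - 2/(-88))) = sqrt(39781 + (-20 + 32)*(84*(1/82) - 2*(-1/88))) = sqrt(39781 + 12*(42/41 + 1/44)) = sqrt(39781 + 12*(1889/1804)) = sqrt(39781 + 5667/451) = sqrt(17946898/451) = sqrt(8094050998)/451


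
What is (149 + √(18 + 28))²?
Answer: (149 + √46)² ≈ 24268.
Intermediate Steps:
(149 + √(18 + 28))² = (149 + √46)²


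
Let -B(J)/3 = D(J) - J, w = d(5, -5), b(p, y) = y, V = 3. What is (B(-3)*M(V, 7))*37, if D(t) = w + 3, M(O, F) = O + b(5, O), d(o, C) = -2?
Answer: -2664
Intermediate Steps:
w = -2
M(O, F) = 2*O (M(O, F) = O + O = 2*O)
D(t) = 1 (D(t) = -2 + 3 = 1)
B(J) = -3 + 3*J (B(J) = -3*(1 - J) = -3 + 3*J)
(B(-3)*M(V, 7))*37 = ((-3 + 3*(-3))*(2*3))*37 = ((-3 - 9)*6)*37 = -12*6*37 = -72*37 = -2664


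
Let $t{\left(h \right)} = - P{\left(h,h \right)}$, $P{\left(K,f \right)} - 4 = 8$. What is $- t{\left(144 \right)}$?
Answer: $12$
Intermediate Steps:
$P{\left(K,f \right)} = 12$ ($P{\left(K,f \right)} = 4 + 8 = 12$)
$t{\left(h \right)} = -12$ ($t{\left(h \right)} = \left(-1\right) 12 = -12$)
$- t{\left(144 \right)} = \left(-1\right) \left(-12\right) = 12$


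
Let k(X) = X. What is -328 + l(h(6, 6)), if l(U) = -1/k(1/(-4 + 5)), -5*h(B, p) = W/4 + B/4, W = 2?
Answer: -329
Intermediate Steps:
h(B, p) = -⅒ - B/20 (h(B, p) = -(2/4 + B/4)/5 = -(2*(¼) + B*(¼))/5 = -(½ + B/4)/5 = -⅒ - B/20)
l(U) = -1 (l(U) = -1/(1/(-4 + 5)) = -1/(1/1) = -1/1 = -1*1 = -1)
-328 + l(h(6, 6)) = -328 - 1 = -329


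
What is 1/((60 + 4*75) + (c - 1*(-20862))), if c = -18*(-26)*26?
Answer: 1/33390 ≈ 2.9949e-5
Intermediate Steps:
c = 12168 (c = 468*26 = 12168)
1/((60 + 4*75) + (c - 1*(-20862))) = 1/((60 + 4*75) + (12168 - 1*(-20862))) = 1/((60 + 300) + (12168 + 20862)) = 1/(360 + 33030) = 1/33390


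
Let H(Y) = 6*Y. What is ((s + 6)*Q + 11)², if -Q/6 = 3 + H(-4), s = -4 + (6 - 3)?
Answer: 410881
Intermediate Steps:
s = -1 (s = -4 + 3 = -1)
Q = 126 (Q = -6*(3 + 6*(-4)) = -6*(3 - 24) = -6*(-21) = 126)
((s + 6)*Q + 11)² = ((-1 + 6)*126 + 11)² = (5*126 + 11)² = (630 + 11)² = 641² = 410881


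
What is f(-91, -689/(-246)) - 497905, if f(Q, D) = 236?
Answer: -497669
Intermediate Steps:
f(-91, -689/(-246)) - 497905 = 236 - 497905 = -497669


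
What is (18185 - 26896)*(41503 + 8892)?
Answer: -438990845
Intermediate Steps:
(18185 - 26896)*(41503 + 8892) = -8711*50395 = -438990845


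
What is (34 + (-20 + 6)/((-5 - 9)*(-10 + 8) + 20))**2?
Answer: 654481/576 ≈ 1136.3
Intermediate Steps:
(34 + (-20 + 6)/((-5 - 9)*(-10 + 8) + 20))**2 = (34 - 14/(-14*(-2) + 20))**2 = (34 - 14/(28 + 20))**2 = (34 - 14/48)**2 = (34 - 14*1/48)**2 = (34 - 7/24)**2 = (809/24)**2 = 654481/576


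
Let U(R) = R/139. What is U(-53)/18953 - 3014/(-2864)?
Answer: 3970065873/3772556744 ≈ 1.0524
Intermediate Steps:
U(R) = R/139 (U(R) = R*(1/139) = R/139)
U(-53)/18953 - 3014/(-2864) = ((1/139)*(-53))/18953 - 3014/(-2864) = -53/139*1/18953 - 3014*(-1/2864) = -53/2634467 + 1507/1432 = 3970065873/3772556744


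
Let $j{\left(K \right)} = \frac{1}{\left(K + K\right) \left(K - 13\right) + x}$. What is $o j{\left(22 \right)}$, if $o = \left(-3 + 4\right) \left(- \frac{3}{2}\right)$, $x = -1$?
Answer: $- \frac{3}{790} \approx -0.0037975$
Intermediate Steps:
$o = - \frac{3}{2}$ ($o = 1 \left(\left(-3\right) \frac{1}{2}\right) = 1 \left(- \frac{3}{2}\right) = - \frac{3}{2} \approx -1.5$)
$j{\left(K \right)} = \frac{1}{-1 + 2 K \left(-13 + K\right)}$ ($j{\left(K \right)} = \frac{1}{\left(K + K\right) \left(K - 13\right) - 1} = \frac{1}{2 K \left(-13 + K\right) - 1} = \frac{1}{-1 + 2 K \left(-13 + K\right)}$)
$o j{\left(22 \right)} = - \frac{3}{2 \left(-1 - 572 + 2 \cdot 22^{2}\right)} = - \frac{3}{2 \left(-1 - 572 + 2 \cdot 484\right)} = - \frac{3}{2 \left(-1 - 572 + 968\right)} = - \frac{3}{2 \cdot 395} = \left(- \frac{3}{2}\right) \frac{1}{395} = - \frac{3}{790}$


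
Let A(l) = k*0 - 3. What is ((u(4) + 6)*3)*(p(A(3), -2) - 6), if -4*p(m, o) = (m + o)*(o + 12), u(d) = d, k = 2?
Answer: 195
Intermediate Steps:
A(l) = -3 (A(l) = 2*0 - 3 = 0 - 3 = -3)
p(m, o) = -(12 + o)*(m + o)/4 (p(m, o) = -(m + o)*(o + 12)/4 = -(m + o)*(12 + o)/4 = -(12 + o)*(m + o)/4)
((u(4) + 6)*3)*(p(A(3), -2) - 6) = ((4 + 6)*3)*((-3*(-3) - 3*(-2) - 1/4*(-2)**2 - 1/4*(-3)*(-2)) - 6) = (10*3)*((9 + 6 - 1/4*4 - 3/2) - 6) = 30*((9 + 6 - 1 - 3/2) - 6) = 30*(25/2 - 6) = 30*(13/2) = 195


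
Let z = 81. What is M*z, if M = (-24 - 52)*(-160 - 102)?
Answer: 1612872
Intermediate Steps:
M = 19912 (M = -76*(-262) = 19912)
M*z = 19912*81 = 1612872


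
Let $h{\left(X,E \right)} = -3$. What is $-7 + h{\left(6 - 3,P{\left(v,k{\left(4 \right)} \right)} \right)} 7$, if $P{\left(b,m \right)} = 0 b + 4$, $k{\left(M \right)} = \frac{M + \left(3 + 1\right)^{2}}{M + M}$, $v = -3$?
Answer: $-28$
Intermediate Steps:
$k{\left(M \right)} = \frac{16 + M}{2 M}$ ($k{\left(M \right)} = \frac{M + 4^{2}}{2 M} = \left(M + 16\right) \frac{1}{2 M} = \left(16 + M\right) \frac{1}{2 M} = \frac{16 + M}{2 M}$)
$P{\left(b,m \right)} = 4$ ($P{\left(b,m \right)} = 0 + 4 = 4$)
$-7 + h{\left(6 - 3,P{\left(v,k{\left(4 \right)} \right)} \right)} 7 = -7 - 21 = -28$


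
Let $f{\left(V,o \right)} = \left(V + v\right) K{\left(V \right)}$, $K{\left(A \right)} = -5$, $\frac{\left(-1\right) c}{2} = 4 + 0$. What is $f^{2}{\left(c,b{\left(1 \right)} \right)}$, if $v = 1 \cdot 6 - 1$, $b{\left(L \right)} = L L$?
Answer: $225$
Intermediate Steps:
$c = -8$ ($c = - 2 \left(4 + 0\right) = \left(-2\right) 4 = -8$)
$b{\left(L \right)} = L^{2}$
$v = 5$ ($v = 6 - 1 = 5$)
$f{\left(V,o \right)} = -25 - 5 V$ ($f{\left(V,o \right)} = \left(V + 5\right) \left(-5\right) = \left(5 + V\right) \left(-5\right) = -25 - 5 V$)
$f^{2}{\left(c,b{\left(1 \right)} \right)} = \left(-25 - -40\right)^{2} = \left(-25 + 40\right)^{2} = 15^{2} = 225$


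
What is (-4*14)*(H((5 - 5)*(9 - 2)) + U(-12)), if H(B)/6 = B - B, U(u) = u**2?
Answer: -8064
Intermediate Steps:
H(B) = 0 (H(B) = 6*(B - B) = 6*0 = 0)
(-4*14)*(H((5 - 5)*(9 - 2)) + U(-12)) = (-4*14)*(0 + (-12)**2) = -56*(0 + 144) = -56*144 = -8064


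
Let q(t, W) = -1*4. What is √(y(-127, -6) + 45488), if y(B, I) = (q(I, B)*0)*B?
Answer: 4*√2843 ≈ 213.28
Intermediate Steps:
q(t, W) = -4
y(B, I) = 0 (y(B, I) = (-4*0)*B = 0*B = 0)
√(y(-127, -6) + 45488) = √(0 + 45488) = √45488 = 4*√2843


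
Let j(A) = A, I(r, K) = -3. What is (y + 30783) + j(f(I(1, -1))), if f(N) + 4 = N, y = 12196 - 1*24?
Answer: 42948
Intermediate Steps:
y = 12172 (y = 12196 - 24 = 12172)
f(N) = -4 + N
(y + 30783) + j(f(I(1, -1))) = (12172 + 30783) + (-4 - 3) = 42955 - 7 = 42948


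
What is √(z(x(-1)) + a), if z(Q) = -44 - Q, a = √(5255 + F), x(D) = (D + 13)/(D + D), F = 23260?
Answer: √(-38 + √28515) ≈ 11.440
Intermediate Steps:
x(D) = (13 + D)/(2*D) (x(D) = (13 + D)/((2*D)) = (13 + D)*(1/(2*D)) = (13 + D)/(2*D))
a = √28515 (a = √(5255 + 23260) = √28515 ≈ 168.86)
√(z(x(-1)) + a) = √((-44 - (13 - 1)/(2*(-1))) + √28515) = √((-44 - (-1)*12/2) + √28515) = √((-44 - 1*(-6)) + √28515) = √((-44 + 6) + √28515) = √(-38 + √28515)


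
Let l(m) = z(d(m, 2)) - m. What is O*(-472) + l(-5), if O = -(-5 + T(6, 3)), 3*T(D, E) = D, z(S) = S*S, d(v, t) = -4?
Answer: -1395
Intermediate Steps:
z(S) = S**2
T(D, E) = D/3
l(m) = 16 - m (l(m) = (-4)**2 - m = 16 - m)
O = 3 (O = -(-5 + (1/3)*6) = -(-5 + 2) = -1*(-3) = 3)
O*(-472) + l(-5) = 3*(-472) + (16 - 1*(-5)) = -1416 + (16 + 5) = -1416 + 21 = -1395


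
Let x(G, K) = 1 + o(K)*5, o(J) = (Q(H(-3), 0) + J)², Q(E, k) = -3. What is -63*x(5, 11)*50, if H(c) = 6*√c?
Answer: -1011150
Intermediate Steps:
o(J) = (-3 + J)²
x(G, K) = 1 + 5*(-3 + K)² (x(G, K) = 1 + (-3 + K)²*5 = 1 + 5*(-3 + K)²)
-63*x(5, 11)*50 = -63*(1 + 5*(-3 + 11)²)*50 = -63*(1 + 5*8²)*50 = -63*(1 + 5*64)*50 = -63*(1 + 320)*50 = -63*321*50 = -20223*50 = -1011150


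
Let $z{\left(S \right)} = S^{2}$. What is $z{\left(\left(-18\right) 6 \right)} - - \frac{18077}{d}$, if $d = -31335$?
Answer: $\frac{365473363}{31335} \approx 11663.0$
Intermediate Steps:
$z{\left(\left(-18\right) 6 \right)} - - \frac{18077}{d} = \left(\left(-18\right) 6\right)^{2} - - \frac{18077}{-31335} = \left(-108\right)^{2} - \left(-18077\right) \left(- \frac{1}{31335}\right) = 11664 - \frac{18077}{31335} = \frac{365473363}{31335}$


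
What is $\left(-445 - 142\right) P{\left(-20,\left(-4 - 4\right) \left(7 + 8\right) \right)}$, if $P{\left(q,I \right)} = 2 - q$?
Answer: $-12914$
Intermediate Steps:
$\left(-445 - 142\right) P{\left(-20,\left(-4 - 4\right) \left(7 + 8\right) \right)} = \left(-445 - 142\right) \left(2 - -20\right) = - 587 \left(2 + 20\right) = \left(-587\right) 22 = -12914$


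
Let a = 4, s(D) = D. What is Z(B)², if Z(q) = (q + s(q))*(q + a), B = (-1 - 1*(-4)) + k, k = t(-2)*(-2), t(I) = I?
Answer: 23716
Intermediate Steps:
k = 4 (k = -2*(-2) = 4)
B = 7 (B = (-1 - 1*(-4)) + 4 = (-1 + 4) + 4 = 3 + 4 = 7)
Z(q) = 2*q*(4 + q) (Z(q) = (q + q)*(q + 4) = (2*q)*(4 + q) = 2*q*(4 + q))
Z(B)² = (2*7*(4 + 7))² = (2*7*11)² = 154² = 23716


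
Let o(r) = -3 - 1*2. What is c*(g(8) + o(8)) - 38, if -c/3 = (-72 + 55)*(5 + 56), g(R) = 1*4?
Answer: -3149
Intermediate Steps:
g(R) = 4
o(r) = -5 (o(r) = -3 - 2 = -5)
c = 3111 (c = -3*(-72 + 55)*(5 + 56) = -(-51)*61 = -3*(-1037) = 3111)
c*(g(8) + o(8)) - 38 = 3111*(4 - 5) - 38 = 3111*(-1) - 38 = -3111 - 38 = -3149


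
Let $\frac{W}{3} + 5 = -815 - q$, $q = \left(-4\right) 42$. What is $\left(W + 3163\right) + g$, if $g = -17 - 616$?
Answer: $574$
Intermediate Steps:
$g = -633$ ($g = -17 - 616 = -633$)
$q = -168$
$W = -1956$ ($W = -15 + 3 \left(-815 - -168\right) = -15 + 3 \left(-815 + 168\right) = -15 + 3 \left(-647\right) = -15 - 1941 = -1956$)
$\left(W + 3163\right) + g = \left(-1956 + 3163\right) - 633 = 1207 - 633 = 574$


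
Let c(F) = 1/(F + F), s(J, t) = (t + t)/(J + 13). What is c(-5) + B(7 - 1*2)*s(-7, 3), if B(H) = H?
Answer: 49/10 ≈ 4.9000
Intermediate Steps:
s(J, t) = 2*t/(13 + J) (s(J, t) = (2*t)/(13 + J) = 2*t/(13 + J))
c(F) = 1/(2*F)
c(-5) + B(7 - 1*2)*s(-7, 3) = (½)/(-5) + (7 - 1*2)*(2*3/(13 - 7)) = (½)*(-⅕) + (7 - 2)*(2*3/6) = -⅒ + 5*(2*3*(⅙)) = -⅒ + 5*1 = -⅒ + 5 = 49/10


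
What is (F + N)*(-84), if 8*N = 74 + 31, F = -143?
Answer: 21819/2 ≈ 10910.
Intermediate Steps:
N = 105/8 (N = (74 + 31)/8 = (1/8)*105 = 105/8 ≈ 13.125)
(F + N)*(-84) = (-143 + 105/8)*(-84) = -1039/8*(-84) = 21819/2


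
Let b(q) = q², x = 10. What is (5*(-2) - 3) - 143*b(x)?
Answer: -14313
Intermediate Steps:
(5*(-2) - 3) - 143*b(x) = (5*(-2) - 3) - 143*10² = (-10 - 3) - 143*100 = -13 - 14300 = -14313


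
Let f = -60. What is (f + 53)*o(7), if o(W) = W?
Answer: -49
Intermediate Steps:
(f + 53)*o(7) = (-60 + 53)*7 = -7*7 = -49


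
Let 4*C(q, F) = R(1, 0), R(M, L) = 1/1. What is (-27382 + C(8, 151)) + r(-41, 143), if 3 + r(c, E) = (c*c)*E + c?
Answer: 851829/4 ≈ 2.1296e+5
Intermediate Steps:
R(M, L) = 1
C(q, F) = ¼ (C(q, F) = (¼)*1 = ¼)
r(c, E) = -3 + c + E*c² (r(c, E) = -3 + ((c*c)*E + c) = -3 + (c²*E + c) = -3 + (E*c² + c) = -3 + (c + E*c²) = -3 + c + E*c²)
(-27382 + C(8, 151)) + r(-41, 143) = (-27382 + ¼) + (-3 - 41 + 143*(-41)²) = -109527/4 + (-3 - 41 + 143*1681) = -109527/4 + (-3 - 41 + 240383) = -109527/4 + 240339 = 851829/4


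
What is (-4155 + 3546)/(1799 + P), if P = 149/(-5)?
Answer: -3045/8846 ≈ -0.34422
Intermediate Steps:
P = -149/5 (P = 149*(-⅕) = -149/5 ≈ -29.800)
(-4155 + 3546)/(1799 + P) = (-4155 + 3546)/(1799 - 149/5) = -609/8846/5 = -609*5/8846 = -3045/8846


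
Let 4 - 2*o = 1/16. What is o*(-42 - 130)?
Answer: -2709/8 ≈ -338.63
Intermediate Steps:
o = 63/32 (o = 2 - ½/16 = 2 - ½*1/16 = 2 - 1/32 = 63/32 ≈ 1.9688)
o*(-42 - 130) = 63*(-42 - 130)/32 = (63/32)*(-172) = -2709/8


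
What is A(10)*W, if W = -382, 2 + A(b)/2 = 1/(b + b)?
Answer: 7449/5 ≈ 1489.8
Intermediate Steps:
A(b) = -4 + 1/b (A(b) = -4 + 2/(b + b) = -4 + 2/((2*b)) = -4 + 2*(1/(2*b)) = -4 + 1/b)
A(10)*W = (-4 + 1/10)*(-382) = (-4 + ⅒)*(-382) = -39/10*(-382) = 7449/5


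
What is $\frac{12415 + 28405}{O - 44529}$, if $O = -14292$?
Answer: $- \frac{40820}{58821} \approx -0.69397$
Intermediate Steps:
$\frac{12415 + 28405}{O - 44529} = \frac{12415 + 28405}{-14292 - 44529} = \frac{40820}{-58821} = 40820 \left(- \frac{1}{58821}\right) = - \frac{40820}{58821}$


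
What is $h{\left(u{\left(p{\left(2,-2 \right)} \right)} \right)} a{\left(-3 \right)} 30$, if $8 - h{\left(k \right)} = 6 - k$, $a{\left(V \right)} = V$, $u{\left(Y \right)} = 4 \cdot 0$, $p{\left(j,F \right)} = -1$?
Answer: $-180$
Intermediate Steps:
$u{\left(Y \right)} = 0$
$h{\left(k \right)} = 2 + k$ ($h{\left(k \right)} = 8 - \left(6 - k\right) = 8 + \left(-6 + k\right) = 2 + k$)
$h{\left(u{\left(p{\left(2,-2 \right)} \right)} \right)} a{\left(-3 \right)} 30 = \left(2 + 0\right) \left(-3\right) 30 = 2 \left(-3\right) 30 = \left(-6\right) 30 = -180$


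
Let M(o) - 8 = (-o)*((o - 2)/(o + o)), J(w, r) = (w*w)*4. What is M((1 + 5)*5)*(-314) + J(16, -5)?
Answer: 2908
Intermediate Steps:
J(w, r) = 4*w² (J(w, r) = w²*4 = 4*w²)
M(o) = 9 - o/2 (M(o) = 8 + (-o)*((o - 2)/(o + o)) = 8 + (-o)*((-2 + o)/((2*o))) = 8 + (-o)*((-2 + o)*(1/(2*o))) = 8 + (-o)*((-2 + o)/(2*o)) = 8 + (1 - o/2) = 9 - o/2)
M((1 + 5)*5)*(-314) + J(16, -5) = (9 - (1 + 5)*5/2)*(-314) + 4*16² = (9 - 3*5)*(-314) + 4*256 = (9 - ½*30)*(-314) + 1024 = (9 - 15)*(-314) + 1024 = -6*(-314) + 1024 = 1884 + 1024 = 2908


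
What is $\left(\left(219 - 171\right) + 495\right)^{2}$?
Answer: $294849$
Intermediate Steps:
$\left(\left(219 - 171\right) + 495\right)^{2} = \left(48 + 495\right)^{2} = 543^{2} = 294849$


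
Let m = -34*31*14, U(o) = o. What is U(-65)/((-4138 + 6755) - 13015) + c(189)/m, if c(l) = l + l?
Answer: -53059/2739873 ≈ -0.019365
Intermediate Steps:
m = -14756 (m = -1054*14 = -14756)
c(l) = 2*l
U(-65)/((-4138 + 6755) - 13015) + c(189)/m = -65/((-4138 + 6755) - 13015) + (2*189)/(-14756) = -65/(2617 - 13015) + 378*(-1/14756) = -65/(-10398) - 27/1054 = -65*(-1/10398) - 27/1054 = 65/10398 - 27/1054 = -53059/2739873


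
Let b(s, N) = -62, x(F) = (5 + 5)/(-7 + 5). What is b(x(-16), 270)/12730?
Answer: -31/6365 ≈ -0.0048704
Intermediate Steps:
x(F) = -5 (x(F) = 10/(-2) = 10*(-½) = -5)
b(x(-16), 270)/12730 = -62/12730 = -62*1/12730 = -31/6365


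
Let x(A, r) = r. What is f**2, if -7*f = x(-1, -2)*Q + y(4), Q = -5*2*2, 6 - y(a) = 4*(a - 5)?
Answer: 2500/49 ≈ 51.020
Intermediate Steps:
y(a) = 26 - 4*a (y(a) = 6 - 4*(a - 5) = 6 - 4*(-5 + a) = 6 - (-20 + 4*a) = 6 + (20 - 4*a) = 26 - 4*a)
Q = -20 (Q = -10*2 = -20)
f = -50/7 (f = -(-2*(-20) + (26 - 4*4))/7 = -(40 + (26 - 16))/7 = -(40 + 10)/7 = -1/7*50 = -50/7 ≈ -7.1429)
f**2 = (-50/7)**2 = 2500/49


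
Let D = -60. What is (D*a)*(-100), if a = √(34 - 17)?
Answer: 6000*√17 ≈ 24739.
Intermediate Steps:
a = √17 ≈ 4.1231
(D*a)*(-100) = -60*√17*(-100) = 6000*√17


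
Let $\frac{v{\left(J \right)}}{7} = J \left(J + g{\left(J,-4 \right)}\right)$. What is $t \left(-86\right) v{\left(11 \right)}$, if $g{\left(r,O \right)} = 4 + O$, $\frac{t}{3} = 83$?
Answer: $-18137658$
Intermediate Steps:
$t = 249$ ($t = 3 \cdot 83 = 249$)
$v{\left(J \right)} = 7 J^{2}$ ($v{\left(J \right)} = 7 J \left(J + \left(4 - 4\right)\right) = 7 J \left(J + 0\right) = 7 J J = 7 J^{2}$)
$t \left(-86\right) v{\left(11 \right)} = 249 \left(-86\right) 7 \cdot 11^{2} = - 21414 \cdot 7 \cdot 121 = \left(-21414\right) 847 = -18137658$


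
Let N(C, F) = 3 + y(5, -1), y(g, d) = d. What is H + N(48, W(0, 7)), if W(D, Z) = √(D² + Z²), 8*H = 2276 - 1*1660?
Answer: 79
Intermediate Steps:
H = 77 (H = (2276 - 1*1660)/8 = (2276 - 1660)/8 = (⅛)*616 = 77)
N(C, F) = 2 (N(C, F) = 3 - 1 = 2)
H + N(48, W(0, 7)) = 77 + 2 = 79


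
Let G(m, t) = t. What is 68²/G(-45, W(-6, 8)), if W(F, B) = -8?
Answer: -578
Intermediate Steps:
68²/G(-45, W(-6, 8)) = 68²/(-8) = 4624*(-⅛) = -578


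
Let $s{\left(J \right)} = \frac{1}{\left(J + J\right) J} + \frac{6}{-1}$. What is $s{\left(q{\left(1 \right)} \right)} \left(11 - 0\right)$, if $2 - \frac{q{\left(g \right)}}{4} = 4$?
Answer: $- \frac{8437}{128} \approx -65.914$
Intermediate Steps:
$q{\left(g \right)} = -8$ ($q{\left(g \right)} = 8 - 16 = -8$)
$s{\left(J \right)} = -6 + \frac{1}{2 J^{2}}$ ($s{\left(J \right)} = \frac{1}{2 J J} + 6 \left(-1\right) = \frac{\frac{1}{2} \frac{1}{J}}{J} - 6 = \frac{1}{2 J^{2}} - 6 = -6 + \frac{1}{2 J^{2}}$)
$s{\left(q{\left(1 \right)} \right)} \left(11 - 0\right) = \left(-6 + \frac{1}{2 \cdot 64}\right) \left(11 - 0\right) = \left(-6 + \frac{1}{2} \cdot \frac{1}{64}\right) \left(11 + 0\right) = \left(-6 + \frac{1}{128}\right) 11 = \left(- \frac{767}{128}\right) 11 = - \frac{8437}{128}$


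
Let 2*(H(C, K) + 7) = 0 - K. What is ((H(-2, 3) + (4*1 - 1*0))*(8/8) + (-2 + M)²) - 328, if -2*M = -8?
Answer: -657/2 ≈ -328.50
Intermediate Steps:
M = 4 (M = -½*(-8) = 4)
H(C, K) = -7 - K/2 (H(C, K) = -7 + (0 - K)/2 = -7 + (-K)/2 = -7 - K/2)
((H(-2, 3) + (4*1 - 1*0))*(8/8) + (-2 + M)²) - 328 = (((-7 - ½*3) + (4*1 - 1*0))*(8/8) + (-2 + 4)²) - 328 = (((-7 - 3/2) + (4 + 0))*(8*(⅛)) + 2²) - 328 = ((-17/2 + 4)*1 + 4) - 328 = (-9/2*1 + 4) - 328 = (-9/2 + 4) - 328 = -½ - 328 = -657/2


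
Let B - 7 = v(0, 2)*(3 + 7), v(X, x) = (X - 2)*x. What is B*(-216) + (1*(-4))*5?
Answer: 7108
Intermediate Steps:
v(X, x) = x*(-2 + X) (v(X, x) = (-2 + X)*x = x*(-2 + X))
B = -33 (B = 7 + (2*(-2 + 0))*(3 + 7) = 7 + (2*(-2))*10 = 7 - 4*10 = 7 - 40 = -33)
B*(-216) + (1*(-4))*5 = -33*(-216) + (1*(-4))*5 = 7128 - 4*5 = 7128 - 20 = 7108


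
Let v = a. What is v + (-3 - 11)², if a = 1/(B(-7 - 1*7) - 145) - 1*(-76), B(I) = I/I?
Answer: 39167/144 ≈ 271.99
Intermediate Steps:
B(I) = 1
a = 10943/144 (a = 1/(1 - 145) - 1*(-76) = 1/(-144) + 76 = -1/144 + 76 = 10943/144 ≈ 75.993)
v = 10943/144 ≈ 75.993
v + (-3 - 11)² = 10943/144 + (-3 - 11)² = 10943/144 + (-14)² = 10943/144 + 196 = 39167/144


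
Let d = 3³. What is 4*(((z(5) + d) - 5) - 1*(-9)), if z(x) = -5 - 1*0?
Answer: 104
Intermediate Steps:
z(x) = -5 (z(x) = -5 + 0 = -5)
d = 27
4*(((z(5) + d) - 5) - 1*(-9)) = 4*(((-5 + 27) - 5) - 1*(-9)) = 4*((22 - 5) + 9) = 4*(17 + 9) = 4*26 = 104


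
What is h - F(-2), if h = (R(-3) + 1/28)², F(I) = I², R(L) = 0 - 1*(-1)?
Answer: -2295/784 ≈ -2.9273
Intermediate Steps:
R(L) = 1 (R(L) = 0 + 1 = 1)
h = 841/784 (h = (1 + 1/28)² = (29/28)² = 841/784 ≈ 1.0727)
h - F(-2) = 841/784 - 1*(-2)² = 841/784 - 1*4 = 841/784 - 4 = -2295/784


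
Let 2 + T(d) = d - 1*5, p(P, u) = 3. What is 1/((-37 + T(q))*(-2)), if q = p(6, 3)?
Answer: 1/82 ≈ 0.012195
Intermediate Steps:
q = 3
T(d) = -7 + d (T(d) = -2 + (d - 1*5) = -2 + (d - 5) = -2 + (-5 + d) = -7 + d)
1/((-37 + T(q))*(-2)) = 1/((-37 + (-7 + 3))*(-2)) = 1/((-37 - 4)*(-2)) = 1/(-41*(-2)) = 1/82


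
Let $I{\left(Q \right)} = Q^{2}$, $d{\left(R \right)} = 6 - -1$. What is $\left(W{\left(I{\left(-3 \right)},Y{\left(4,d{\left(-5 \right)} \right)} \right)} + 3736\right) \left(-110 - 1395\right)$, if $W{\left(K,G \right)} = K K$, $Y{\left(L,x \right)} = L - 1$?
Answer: $-5744585$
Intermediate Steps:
$d{\left(R \right)} = 7$ ($d{\left(R \right)} = 6 + 1 = 7$)
$Y{\left(L,x \right)} = -1 + L$ ($Y{\left(L,x \right)} = L - 1 = -1 + L$)
$W{\left(K,G \right)} = K^{2}$
$\left(W{\left(I{\left(-3 \right)},Y{\left(4,d{\left(-5 \right)} \right)} \right)} + 3736\right) \left(-110 - 1395\right) = \left(\left(\left(-3\right)^{2}\right)^{2} + 3736\right) \left(-110 - 1395\right) = \left(9^{2} + 3736\right) \left(-1505\right) = \left(81 + 3736\right) \left(-1505\right) = 3817 \left(-1505\right) = -5744585$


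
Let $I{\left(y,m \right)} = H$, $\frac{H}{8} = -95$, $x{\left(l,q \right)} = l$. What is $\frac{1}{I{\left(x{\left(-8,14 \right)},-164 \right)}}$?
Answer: $- \frac{1}{760} \approx -0.0013158$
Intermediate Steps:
$H = -760$ ($H = 8 \left(-95\right) = -760$)
$I{\left(y,m \right)} = -760$
$\frac{1}{I{\left(x{\left(-8,14 \right)},-164 \right)}} = \frac{1}{-760} = - \frac{1}{760}$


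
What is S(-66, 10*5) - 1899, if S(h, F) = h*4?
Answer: -2163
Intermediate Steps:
S(h, F) = 4*h
S(-66, 10*5) - 1899 = 4*(-66) - 1899 = -264 - 1899 = -2163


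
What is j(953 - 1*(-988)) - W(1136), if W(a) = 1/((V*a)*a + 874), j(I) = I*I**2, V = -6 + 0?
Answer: 56615519261205343/7742102 ≈ 7.3127e+9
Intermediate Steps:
V = -6
j(I) = I**3
W(a) = 1/(874 - 6*a**2) (W(a) = 1/((-6*a)*a + 874) = 1/(-6*a**2 + 874) = 1/(874 - 6*a**2))
j(953 - 1*(-988)) - W(1136) = (953 - 1*(-988))**3 - (-1)/(-874 + 6*1136**2) = (953 + 988)**3 - (-1)/(-874 + 6*1290496) = 1941**3 - (-1)/(-874 + 7742976) = 7312680621 - (-1)/7742102 = 7312680621 - 1*(-1/7742102) = 7312680621 + 1/7742102 = 56615519261205343/7742102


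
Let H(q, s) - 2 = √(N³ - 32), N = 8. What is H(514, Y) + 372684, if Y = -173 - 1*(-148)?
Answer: 372686 + 4*√30 ≈ 3.7271e+5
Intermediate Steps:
Y = -25 (Y = -173 + 148 = -25)
H(q, s) = 2 + 4*√30 (H(q, s) = 2 + √(8³ - 32) = 2 + √(512 - 32) = 2 + √480 = 2 + 4*√30)
H(514, Y) + 372684 = (2 + 4*√30) + 372684 = 372686 + 4*√30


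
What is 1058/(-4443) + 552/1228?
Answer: 288328/1364001 ≈ 0.21138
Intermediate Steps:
1058/(-4443) + 552/1228 = 1058*(-1/4443) + 552*(1/1228) = -1058/4443 + 138/307 = 288328/1364001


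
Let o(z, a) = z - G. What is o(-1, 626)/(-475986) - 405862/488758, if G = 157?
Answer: -48276851542/58160491347 ≈ -0.83006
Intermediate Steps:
o(z, a) = -157 + z (o(z, a) = z - 1*157 = z - 157 = -157 + z)
o(-1, 626)/(-475986) - 405862/488758 = (-157 - 1)/(-475986) - 405862/488758 = -158*(-1/475986) - 405862*1/488758 = 79/237993 - 202931/244379 = -48276851542/58160491347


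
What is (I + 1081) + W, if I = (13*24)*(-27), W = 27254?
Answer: 19911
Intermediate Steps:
I = -8424 (I = 312*(-27) = -8424)
(I + 1081) + W = (-8424 + 1081) + 27254 = -7343 + 27254 = 19911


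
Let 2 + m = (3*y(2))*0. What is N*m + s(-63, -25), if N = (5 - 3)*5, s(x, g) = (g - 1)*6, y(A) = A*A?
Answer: -176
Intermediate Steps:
y(A) = A²
s(x, g) = -6 + 6*g (s(x, g) = (-1 + g)*6 = -6 + 6*g)
N = 10 (N = 2*5 = 10)
m = -2 (m = -2 + (3*2²)*0 = -2 + (3*4)*0 = -2 + 12*0 = -2 + 0 = -2)
N*m + s(-63, -25) = 10*(-2) + (-6 + 6*(-25)) = -20 + (-6 - 150) = -20 - 156 = -176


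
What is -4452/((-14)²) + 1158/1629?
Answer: -83635/3801 ≈ -22.003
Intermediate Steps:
-4452/((-14)²) + 1158/1629 = -4452/196 + 1158*(1/1629) = -4452*1/196 + 386/543 = -159/7 + 386/543 = -83635/3801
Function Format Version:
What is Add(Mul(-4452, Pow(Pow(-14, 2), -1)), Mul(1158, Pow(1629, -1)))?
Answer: Rational(-83635, 3801) ≈ -22.003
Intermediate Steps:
Add(Mul(-4452, Pow(Pow(-14, 2), -1)), Mul(1158, Pow(1629, -1))) = Add(Mul(-4452, Pow(196, -1)), Mul(1158, Rational(1, 1629))) = Add(Mul(-4452, Rational(1, 196)), Rational(386, 543)) = Add(Rational(-159, 7), Rational(386, 543)) = Rational(-83635, 3801)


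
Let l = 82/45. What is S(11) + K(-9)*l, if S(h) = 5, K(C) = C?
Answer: -57/5 ≈ -11.400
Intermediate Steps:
l = 82/45 (l = 82*(1/45) = 82/45 ≈ 1.8222)
S(11) + K(-9)*l = 5 - 9*82/45 = 5 - 82/5 = -57/5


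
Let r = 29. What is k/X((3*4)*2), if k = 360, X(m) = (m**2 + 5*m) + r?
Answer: 72/145 ≈ 0.49655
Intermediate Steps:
X(m) = 29 + m**2 + 5*m (X(m) = (m**2 + 5*m) + 29 = 29 + m**2 + 5*m)
k/X((3*4)*2) = 360/(29 + ((3*4)*2)**2 + 5*((3*4)*2)) = 360/(29 + (12*2)**2 + 5*(12*2)) = 360/(29 + 24**2 + 5*24) = 360/(29 + 576 + 120) = 360/725 = 360*(1/725) = 72/145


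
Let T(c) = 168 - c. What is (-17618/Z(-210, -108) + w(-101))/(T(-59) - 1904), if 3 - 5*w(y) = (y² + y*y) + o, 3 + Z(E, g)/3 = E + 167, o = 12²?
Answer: 59714/25155 ≈ 2.3738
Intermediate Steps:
o = 144
Z(E, g) = 492 + 3*E (Z(E, g) = -9 + 3*(E + 167) = -9 + 3*(167 + E) = -9 + (501 + 3*E) = 492 + 3*E)
w(y) = -141/5 - 2*y²/5 (w(y) = ⅗ - ((y² + y*y) + 144)/5 = ⅗ - ((y² + y²) + 144)/5 = ⅗ - (2*y² + 144)/5 = ⅗ - (144 + 2*y²)/5 = ⅗ + (-144/5 - 2*y²/5) = -141/5 - 2*y²/5)
(-17618/Z(-210, -108) + w(-101))/(T(-59) - 1904) = (-17618/(492 + 3*(-210)) + (-141/5 - ⅖*(-101)²))/((168 - 1*(-59)) - 1904) = (-17618/(492 - 630) + (-141/5 - ⅖*10201))/((168 + 59) - 1904) = (-17618/(-138) + (-141/5 - 20402/5))/(227 - 1904) = (-17618*(-1/138) - 20543/5)/(-1677) = (383/3 - 20543/5)*(-1/1677) = -59714/15*(-1/1677) = 59714/25155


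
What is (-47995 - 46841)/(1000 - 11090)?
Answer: 47418/5045 ≈ 9.3990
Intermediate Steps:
(-47995 - 46841)/(1000 - 11090) = -94836/(-10090) = -94836*(-1/10090) = 47418/5045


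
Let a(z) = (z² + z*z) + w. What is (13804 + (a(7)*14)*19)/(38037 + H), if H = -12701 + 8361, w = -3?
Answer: 39074/33697 ≈ 1.1596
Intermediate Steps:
a(z) = -3 + 2*z² (a(z) = (z² + z*z) - 3 = (z² + z²) - 3 = 2*z² - 3 = -3 + 2*z²)
H = -4340
(13804 + (a(7)*14)*19)/(38037 + H) = (13804 + ((-3 + 2*7²)*14)*19)/(38037 - 4340) = (13804 + ((-3 + 2*49)*14)*19)/33697 = (13804 + ((-3 + 98)*14)*19)*(1/33697) = (13804 + (95*14)*19)*(1/33697) = (13804 + 1330*19)*(1/33697) = (13804 + 25270)*(1/33697) = 39074*(1/33697) = 39074/33697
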